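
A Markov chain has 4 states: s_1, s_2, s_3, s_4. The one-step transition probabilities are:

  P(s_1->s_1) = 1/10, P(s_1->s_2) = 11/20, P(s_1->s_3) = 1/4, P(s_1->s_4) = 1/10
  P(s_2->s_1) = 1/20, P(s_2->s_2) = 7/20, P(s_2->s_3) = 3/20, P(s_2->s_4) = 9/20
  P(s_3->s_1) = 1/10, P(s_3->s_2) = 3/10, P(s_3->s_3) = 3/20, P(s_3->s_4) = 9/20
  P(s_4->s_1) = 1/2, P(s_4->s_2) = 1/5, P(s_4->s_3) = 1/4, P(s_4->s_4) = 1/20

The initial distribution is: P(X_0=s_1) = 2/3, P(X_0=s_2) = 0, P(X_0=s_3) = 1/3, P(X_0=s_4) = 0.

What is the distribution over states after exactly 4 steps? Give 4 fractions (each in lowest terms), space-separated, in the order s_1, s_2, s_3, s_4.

Answer: 11303/60000 20629/60000 3953/20000 5403/20000

Derivation:
Propagating the distribution step by step (d_{t+1} = d_t * P):
d_0 = (s_1=2/3, s_2=0, s_3=1/3, s_4=0)
  d_1[s_1] = 2/3*1/10 + 0*1/20 + 1/3*1/10 + 0*1/2 = 1/10
  d_1[s_2] = 2/3*11/20 + 0*7/20 + 1/3*3/10 + 0*1/5 = 7/15
  d_1[s_3] = 2/3*1/4 + 0*3/20 + 1/3*3/20 + 0*1/4 = 13/60
  d_1[s_4] = 2/3*1/10 + 0*9/20 + 1/3*9/20 + 0*1/20 = 13/60
d_1 = (s_1=1/10, s_2=7/15, s_3=13/60, s_4=13/60)
  d_2[s_1] = 1/10*1/10 + 7/15*1/20 + 13/60*1/10 + 13/60*1/2 = 49/300
  d_2[s_2] = 1/10*11/20 + 7/15*7/20 + 13/60*3/10 + 13/60*1/5 = 49/150
  d_2[s_3] = 1/10*1/4 + 7/15*3/20 + 13/60*3/20 + 13/60*1/4 = 109/600
  d_2[s_4] = 1/10*1/10 + 7/15*9/20 + 13/60*9/20 + 13/60*1/20 = 197/600
d_2 = (s_1=49/300, s_2=49/150, s_3=109/600, s_4=197/600)
  d_3[s_1] = 49/300*1/10 + 49/150*1/20 + 109/600*1/10 + 197/600*1/2 = 43/200
  d_3[s_2] = 49/300*11/20 + 49/150*7/20 + 109/600*3/10 + 197/600*1/5 = 973/3000
  d_3[s_3] = 49/300*1/4 + 49/150*3/20 + 109/600*3/20 + 197/600*1/4 = 239/1200
  d_3[s_4] = 49/300*1/10 + 49/150*9/20 + 109/600*9/20 + 197/600*1/20 = 523/2000
d_3 = (s_1=43/200, s_2=973/3000, s_3=239/1200, s_4=523/2000)
  d_4[s_1] = 43/200*1/10 + 973/3000*1/20 + 239/1200*1/10 + 523/2000*1/2 = 11303/60000
  d_4[s_2] = 43/200*11/20 + 973/3000*7/20 + 239/1200*3/10 + 523/2000*1/5 = 20629/60000
  d_4[s_3] = 43/200*1/4 + 973/3000*3/20 + 239/1200*3/20 + 523/2000*1/4 = 3953/20000
  d_4[s_4] = 43/200*1/10 + 973/3000*9/20 + 239/1200*9/20 + 523/2000*1/20 = 5403/20000
d_4 = (s_1=11303/60000, s_2=20629/60000, s_3=3953/20000, s_4=5403/20000)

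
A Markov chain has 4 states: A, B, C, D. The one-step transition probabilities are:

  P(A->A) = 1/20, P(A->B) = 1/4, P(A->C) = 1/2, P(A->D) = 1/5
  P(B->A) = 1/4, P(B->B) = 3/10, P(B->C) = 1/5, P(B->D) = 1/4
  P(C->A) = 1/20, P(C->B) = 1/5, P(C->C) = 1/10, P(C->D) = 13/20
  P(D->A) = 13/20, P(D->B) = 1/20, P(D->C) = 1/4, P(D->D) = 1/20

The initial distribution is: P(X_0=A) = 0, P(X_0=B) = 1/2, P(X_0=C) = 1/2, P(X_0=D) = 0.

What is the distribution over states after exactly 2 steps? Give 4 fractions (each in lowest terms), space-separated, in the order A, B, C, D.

Propagating the distribution step by step (d_{t+1} = d_t * P):
d_0 = (A=0, B=1/2, C=1/2, D=0)
  d_1[A] = 0*1/20 + 1/2*1/4 + 1/2*1/20 + 0*13/20 = 3/20
  d_1[B] = 0*1/4 + 1/2*3/10 + 1/2*1/5 + 0*1/20 = 1/4
  d_1[C] = 0*1/2 + 1/2*1/5 + 1/2*1/10 + 0*1/4 = 3/20
  d_1[D] = 0*1/5 + 1/2*1/4 + 1/2*13/20 + 0*1/20 = 9/20
d_1 = (A=3/20, B=1/4, C=3/20, D=9/20)
  d_2[A] = 3/20*1/20 + 1/4*1/4 + 3/20*1/20 + 9/20*13/20 = 37/100
  d_2[B] = 3/20*1/4 + 1/4*3/10 + 3/20*1/5 + 9/20*1/20 = 33/200
  d_2[C] = 3/20*1/2 + 1/4*1/5 + 3/20*1/10 + 9/20*1/4 = 101/400
  d_2[D] = 3/20*1/5 + 1/4*1/4 + 3/20*13/20 + 9/20*1/20 = 17/80
d_2 = (A=37/100, B=33/200, C=101/400, D=17/80)

Answer: 37/100 33/200 101/400 17/80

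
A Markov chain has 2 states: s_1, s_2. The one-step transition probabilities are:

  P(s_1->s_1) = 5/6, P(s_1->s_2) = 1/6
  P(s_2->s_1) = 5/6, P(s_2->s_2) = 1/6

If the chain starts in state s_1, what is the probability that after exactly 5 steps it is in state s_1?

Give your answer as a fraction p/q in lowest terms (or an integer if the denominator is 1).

Answer: 5/6

Derivation:
Computing P^5 by repeated multiplication:
P^1 =
  s_1: [5/6, 1/6]
  s_2: [5/6, 1/6]
P^2 =
  s_1: [5/6, 1/6]
  s_2: [5/6, 1/6]
P^3 =
  s_1: [5/6, 1/6]
  s_2: [5/6, 1/6]
P^4 =
  s_1: [5/6, 1/6]
  s_2: [5/6, 1/6]
P^5 =
  s_1: [5/6, 1/6]
  s_2: [5/6, 1/6]

(P^5)[s_1 -> s_1] = 5/6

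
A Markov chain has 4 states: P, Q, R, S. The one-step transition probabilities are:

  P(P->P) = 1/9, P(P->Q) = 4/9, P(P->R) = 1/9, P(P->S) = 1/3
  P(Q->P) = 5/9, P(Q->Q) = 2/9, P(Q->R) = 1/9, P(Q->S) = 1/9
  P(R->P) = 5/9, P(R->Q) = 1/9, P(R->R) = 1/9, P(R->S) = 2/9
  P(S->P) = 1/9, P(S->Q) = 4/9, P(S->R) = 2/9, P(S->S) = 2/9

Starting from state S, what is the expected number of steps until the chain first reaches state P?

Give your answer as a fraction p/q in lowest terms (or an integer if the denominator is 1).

Let h_i = expected steps to first reach P from state i.
Boundary: h_P = 0.
First-step equations for the other states:
  h_Q = 1 + 5/9*h_P + 2/9*h_Q + 1/9*h_R + 1/9*h_S
  h_R = 1 + 5/9*h_P + 1/9*h_Q + 1/9*h_R + 2/9*h_S
  h_S = 1 + 1/9*h_P + 4/9*h_Q + 2/9*h_R + 2/9*h_S

Substituting h_P = 0 and rearranging gives the linear system (I - Q) h = 1:
  [7/9, -1/9, -1/9] . (h_Q, h_R, h_S) = 1
  [-1/9, 8/9, -2/9] . (h_Q, h_R, h_S) = 1
  [-4/9, -2/9, 7/9] . (h_Q, h_R, h_S) = 1

Solving yields:
  h_Q = 71/35
  h_R = 15/7
  h_S = 107/35

Starting state is S, so the expected hitting time is h_S = 107/35.

Answer: 107/35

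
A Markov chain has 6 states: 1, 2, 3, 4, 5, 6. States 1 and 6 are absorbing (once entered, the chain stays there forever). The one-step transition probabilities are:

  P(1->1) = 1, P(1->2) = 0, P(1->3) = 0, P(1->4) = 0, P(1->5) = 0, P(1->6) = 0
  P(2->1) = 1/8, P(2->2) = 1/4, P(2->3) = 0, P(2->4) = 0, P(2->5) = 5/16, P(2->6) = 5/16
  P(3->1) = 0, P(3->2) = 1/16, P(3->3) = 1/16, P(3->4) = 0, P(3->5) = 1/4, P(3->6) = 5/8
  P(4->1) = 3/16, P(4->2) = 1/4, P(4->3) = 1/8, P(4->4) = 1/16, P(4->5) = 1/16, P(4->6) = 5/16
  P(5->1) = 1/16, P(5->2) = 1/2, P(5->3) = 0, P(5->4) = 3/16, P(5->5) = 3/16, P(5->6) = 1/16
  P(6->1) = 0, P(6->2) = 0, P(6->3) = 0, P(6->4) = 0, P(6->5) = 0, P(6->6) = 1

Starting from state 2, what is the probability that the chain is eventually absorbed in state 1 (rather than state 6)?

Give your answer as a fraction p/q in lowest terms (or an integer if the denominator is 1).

Let a_i = P(absorbed in 1 | start in state i).
Boundary conditions: a_1 = 1, a_6 = 0.
For each transient state i, a_i = sum_j P(i->j) * a_j:
  a_2 = 1/8*a_1 + 1/4*a_2 + 0*a_3 + 0*a_4 + 5/16*a_5 + 5/16*a_6
  a_3 = 0*a_1 + 1/16*a_2 + 1/16*a_3 + 0*a_4 + 1/4*a_5 + 5/8*a_6
  a_4 = 3/16*a_1 + 1/4*a_2 + 1/8*a_3 + 1/16*a_4 + 1/16*a_5 + 5/16*a_6
  a_5 = 1/16*a_1 + 1/2*a_2 + 0*a_3 + 3/16*a_4 + 3/16*a_5 + 1/16*a_6

Substituting a_1 = 1 and a_6 = 0, rearrange to (I - Q) a = r where r[i] = P(i -> 1):
  [3/4, 0, 0, -5/16] . (a_2, a_3, a_4, a_5) = 1/8
  [-1/16, 15/16, 0, -1/4] . (a_2, a_3, a_4, a_5) = 0
  [-1/4, -1/8, 15/16, -1/16] . (a_2, a_3, a_4, a_5) = 3/16
  [-1/2, 0, -3/16, 13/16] . (a_2, a_3, a_4, a_5) = 1/16

Solving yields:
  a_2 = 1252/4057
  a_3 = 452/4057
  a_4 = 3893/12171
  a_5 = 1382/4057

Starting state is 2, so the absorption probability is a_2 = 1252/4057.

Answer: 1252/4057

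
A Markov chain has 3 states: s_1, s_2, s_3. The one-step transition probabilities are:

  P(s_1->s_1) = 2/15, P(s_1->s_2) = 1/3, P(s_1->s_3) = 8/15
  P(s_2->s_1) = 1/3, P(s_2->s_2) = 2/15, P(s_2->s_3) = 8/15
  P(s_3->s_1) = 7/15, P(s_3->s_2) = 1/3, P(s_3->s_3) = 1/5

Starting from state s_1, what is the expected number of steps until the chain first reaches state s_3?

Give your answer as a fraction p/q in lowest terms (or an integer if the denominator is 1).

Let h_i = expected steps to first reach s_3 from state i.
Boundary: h_s_3 = 0.
First-step equations for the other states:
  h_s_1 = 1 + 2/15*h_s_1 + 1/3*h_s_2 + 8/15*h_s_3
  h_s_2 = 1 + 1/3*h_s_1 + 2/15*h_s_2 + 8/15*h_s_3

Substituting h_s_3 = 0 and rearranging gives the linear system (I - Q) h = 1:
  [13/15, -1/3] . (h_s_1, h_s_2) = 1
  [-1/3, 13/15] . (h_s_1, h_s_2) = 1

Solving yields:
  h_s_1 = 15/8
  h_s_2 = 15/8

Starting state is s_1, so the expected hitting time is h_s_1 = 15/8.

Answer: 15/8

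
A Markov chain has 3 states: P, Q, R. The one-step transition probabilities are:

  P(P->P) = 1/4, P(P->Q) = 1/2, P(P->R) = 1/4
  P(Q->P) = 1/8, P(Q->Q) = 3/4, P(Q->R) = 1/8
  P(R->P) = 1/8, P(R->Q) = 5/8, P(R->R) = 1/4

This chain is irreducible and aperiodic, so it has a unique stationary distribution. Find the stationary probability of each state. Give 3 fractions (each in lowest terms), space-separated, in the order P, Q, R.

The stationary distribution satisfies pi = pi * P, i.e.:
  pi_P = 1/4*pi_P + 1/8*pi_Q + 1/8*pi_R
  pi_Q = 1/2*pi_P + 3/4*pi_Q + 5/8*pi_R
  pi_R = 1/4*pi_P + 1/8*pi_Q + 1/4*pi_R
with normalization: pi_P + pi_Q + pi_R = 1.

Using the first 2 balance equations plus normalization, the linear system A*pi = b is:
  [-3/4, 1/8, 1/8] . pi = 0
  [1/2, -1/4, 5/8] . pi = 0
  [1, 1, 1] . pi = 1

Solving yields:
  pi_P = 1/7
  pi_Q = 34/49
  pi_R = 8/49

Verification (pi * P):
  1/7*1/4 + 34/49*1/8 + 8/49*1/8 = 1/7 = pi_P  (ok)
  1/7*1/2 + 34/49*3/4 + 8/49*5/8 = 34/49 = pi_Q  (ok)
  1/7*1/4 + 34/49*1/8 + 8/49*1/4 = 8/49 = pi_R  (ok)

Answer: 1/7 34/49 8/49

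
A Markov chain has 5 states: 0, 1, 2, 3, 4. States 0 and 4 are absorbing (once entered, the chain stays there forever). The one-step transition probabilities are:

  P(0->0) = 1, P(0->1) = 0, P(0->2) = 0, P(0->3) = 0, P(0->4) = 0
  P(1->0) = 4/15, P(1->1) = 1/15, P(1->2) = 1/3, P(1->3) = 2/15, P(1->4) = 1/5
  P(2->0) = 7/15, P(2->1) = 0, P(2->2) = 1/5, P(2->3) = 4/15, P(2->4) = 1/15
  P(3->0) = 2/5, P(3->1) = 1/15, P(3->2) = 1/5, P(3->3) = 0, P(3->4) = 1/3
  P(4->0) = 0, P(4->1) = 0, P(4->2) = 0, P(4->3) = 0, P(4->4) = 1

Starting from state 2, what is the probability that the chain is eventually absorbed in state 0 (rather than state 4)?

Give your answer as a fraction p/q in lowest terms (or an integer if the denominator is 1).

Answer: 452/577

Derivation:
Let a_i = P(absorbed in 0 | start in state i).
Boundary conditions: a_0 = 1, a_4 = 0.
For each transient state i, a_i = sum_j P(i->j) * a_j:
  a_1 = 4/15*a_0 + 1/15*a_1 + 1/3*a_2 + 2/15*a_3 + 1/5*a_4
  a_2 = 7/15*a_0 + 0*a_1 + 1/5*a_2 + 4/15*a_3 + 1/15*a_4
  a_3 = 2/5*a_0 + 1/15*a_1 + 1/5*a_2 + 0*a_3 + 1/3*a_4

Substituting a_0 = 1 and a_4 = 0, rearrange to (I - Q) a = r where r[i] = P(i -> 0):
  [14/15, -1/3, -2/15] . (a_1, a_2, a_3) = 4/15
  [0, 4/5, -4/15] . (a_1, a_2, a_3) = 7/15
  [-1/15, -1/5, 1] . (a_1, a_2, a_3) = 2/5

Solving yields:
  a_1 = 1503/2308
  a_2 = 452/577
  a_3 = 1385/2308

Starting state is 2, so the absorption probability is a_2 = 452/577.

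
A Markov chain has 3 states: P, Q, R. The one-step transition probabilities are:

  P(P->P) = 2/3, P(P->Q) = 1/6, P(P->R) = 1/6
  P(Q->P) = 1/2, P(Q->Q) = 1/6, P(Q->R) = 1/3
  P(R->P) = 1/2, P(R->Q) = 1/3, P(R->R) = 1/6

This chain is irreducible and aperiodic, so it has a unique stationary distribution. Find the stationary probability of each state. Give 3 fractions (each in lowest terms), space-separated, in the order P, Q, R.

Answer: 3/5 1/5 1/5

Derivation:
The stationary distribution satisfies pi = pi * P, i.e.:
  pi_P = 2/3*pi_P + 1/2*pi_Q + 1/2*pi_R
  pi_Q = 1/6*pi_P + 1/6*pi_Q + 1/3*pi_R
  pi_R = 1/6*pi_P + 1/3*pi_Q + 1/6*pi_R
with normalization: pi_P + pi_Q + pi_R = 1.

Using the first 2 balance equations plus normalization, the linear system A*pi = b is:
  [-1/3, 1/2, 1/2] . pi = 0
  [1/6, -5/6, 1/3] . pi = 0
  [1, 1, 1] . pi = 1

Solving yields:
  pi_P = 3/5
  pi_Q = 1/5
  pi_R = 1/5

Verification (pi * P):
  3/5*2/3 + 1/5*1/2 + 1/5*1/2 = 3/5 = pi_P  (ok)
  3/5*1/6 + 1/5*1/6 + 1/5*1/3 = 1/5 = pi_Q  (ok)
  3/5*1/6 + 1/5*1/3 + 1/5*1/6 = 1/5 = pi_R  (ok)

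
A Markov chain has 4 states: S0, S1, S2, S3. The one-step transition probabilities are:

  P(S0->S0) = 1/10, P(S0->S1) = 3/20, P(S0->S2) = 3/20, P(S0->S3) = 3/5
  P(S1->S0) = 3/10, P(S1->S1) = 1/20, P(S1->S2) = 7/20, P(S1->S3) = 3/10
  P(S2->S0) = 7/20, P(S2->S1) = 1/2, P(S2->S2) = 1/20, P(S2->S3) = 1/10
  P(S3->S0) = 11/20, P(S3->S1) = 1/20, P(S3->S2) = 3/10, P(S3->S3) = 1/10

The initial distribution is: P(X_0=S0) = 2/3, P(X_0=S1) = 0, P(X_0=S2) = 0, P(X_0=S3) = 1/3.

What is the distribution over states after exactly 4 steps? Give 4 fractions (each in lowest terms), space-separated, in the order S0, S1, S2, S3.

Propagating the distribution step by step (d_{t+1} = d_t * P):
d_0 = (S0=2/3, S1=0, S2=0, S3=1/3)
  d_1[S0] = 2/3*1/10 + 0*3/10 + 0*7/20 + 1/3*11/20 = 1/4
  d_1[S1] = 2/3*3/20 + 0*1/20 + 0*1/2 + 1/3*1/20 = 7/60
  d_1[S2] = 2/3*3/20 + 0*7/20 + 0*1/20 + 1/3*3/10 = 1/5
  d_1[S3] = 2/3*3/5 + 0*3/10 + 0*1/10 + 1/3*1/10 = 13/30
d_1 = (S0=1/4, S1=7/60, S2=1/5, S3=13/30)
  d_2[S0] = 1/4*1/10 + 7/60*3/10 + 1/5*7/20 + 13/30*11/20 = 221/600
  d_2[S1] = 1/4*3/20 + 7/60*1/20 + 1/5*1/2 + 13/30*1/20 = 33/200
  d_2[S2] = 1/4*3/20 + 7/60*7/20 + 1/5*1/20 + 13/30*3/10 = 131/600
  d_2[S3] = 1/4*3/5 + 7/60*3/10 + 1/5*1/10 + 13/30*1/10 = 149/600
d_2 = (S0=221/600, S1=33/200, S2=131/600, S3=149/600)
  d_3[S0] = 221/600*1/10 + 33/200*3/10 + 131/600*7/20 + 149/600*11/20 = 449/1500
  d_3[S1] = 221/600*3/20 + 33/200*1/20 + 131/600*1/2 + 149/600*1/20 = 2221/12000
  d_3[S2] = 221/600*3/20 + 33/200*7/20 + 131/600*1/20 + 149/600*3/10 = 2381/12000
  d_3[S3] = 221/600*3/5 + 33/200*3/10 + 131/600*1/10 + 149/600*1/10 = 1903/6000
d_3 = (S0=449/1500, S1=2221/12000, S2=2381/12000, S3=1903/6000)
  d_4[S0] = 449/1500*1/10 + 2221/12000*3/10 + 2381/12000*7/20 + 1903/6000*11/20 = 79043/240000
  d_4[S1] = 449/1500*3/20 + 2221/12000*1/20 + 2381/12000*1/2 + 1903/6000*1/20 = 40613/240000
  d_4[S2] = 449/1500*3/20 + 2221/12000*7/20 + 2381/12000*1/20 + 1903/6000*3/10 = 859/4000
  d_4[S3] = 449/1500*3/5 + 2221/12000*3/10 + 2381/12000*1/10 + 1903/6000*1/10 = 17201/60000
d_4 = (S0=79043/240000, S1=40613/240000, S2=859/4000, S3=17201/60000)

Answer: 79043/240000 40613/240000 859/4000 17201/60000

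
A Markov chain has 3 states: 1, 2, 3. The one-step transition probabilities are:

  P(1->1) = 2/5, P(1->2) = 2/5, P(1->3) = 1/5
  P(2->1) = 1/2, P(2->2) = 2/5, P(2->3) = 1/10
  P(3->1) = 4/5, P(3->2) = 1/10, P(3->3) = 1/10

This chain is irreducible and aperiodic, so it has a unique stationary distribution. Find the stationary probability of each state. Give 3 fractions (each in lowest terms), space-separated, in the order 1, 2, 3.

The stationary distribution satisfies pi = pi * P, i.e.:
  pi_1 = 2/5*pi_1 + 1/2*pi_2 + 4/5*pi_3
  pi_2 = 2/5*pi_1 + 2/5*pi_2 + 1/10*pi_3
  pi_3 = 1/5*pi_1 + 1/10*pi_2 + 1/10*pi_3
with normalization: pi_1 + pi_2 + pi_3 = 1.

Using the first 2 balance equations plus normalization, the linear system A*pi = b is:
  [-3/5, 1/2, 4/5] . pi = 0
  [2/5, -3/5, 1/10] . pi = 0
  [1, 1, 1] . pi = 1

Solving yields:
  pi_1 = 53/107
  pi_2 = 38/107
  pi_3 = 16/107

Verification (pi * P):
  53/107*2/5 + 38/107*1/2 + 16/107*4/5 = 53/107 = pi_1  (ok)
  53/107*2/5 + 38/107*2/5 + 16/107*1/10 = 38/107 = pi_2  (ok)
  53/107*1/5 + 38/107*1/10 + 16/107*1/10 = 16/107 = pi_3  (ok)

Answer: 53/107 38/107 16/107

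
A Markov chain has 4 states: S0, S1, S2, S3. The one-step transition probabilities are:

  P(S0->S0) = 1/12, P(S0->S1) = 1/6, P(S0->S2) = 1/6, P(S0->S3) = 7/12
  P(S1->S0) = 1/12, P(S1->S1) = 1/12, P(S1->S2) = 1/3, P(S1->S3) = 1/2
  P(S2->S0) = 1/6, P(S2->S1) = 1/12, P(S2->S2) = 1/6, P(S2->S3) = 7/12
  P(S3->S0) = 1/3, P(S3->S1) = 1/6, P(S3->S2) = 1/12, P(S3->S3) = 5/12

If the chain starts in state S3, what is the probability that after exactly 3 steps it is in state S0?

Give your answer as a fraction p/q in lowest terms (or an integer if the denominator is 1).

Answer: 383/1728

Derivation:
Computing P^3 by repeated multiplication:
P^1 =
  S0: [1/12, 1/6, 1/6, 7/12]
  S1: [1/12, 1/12, 1/3, 1/2]
  S2: [1/6, 1/12, 1/6, 7/12]
  S3: [1/3, 1/6, 1/12, 5/12]
P^2 =
  S0: [35/144, 5/36, 7/48, 17/36]
  S1: [17/72, 19/144, 5/36, 71/144]
  S2: [35/144, 7/48, 19/144, 23/48]
  S3: [7/36, 7/48, 23/144, 1/2]
P^3 =
  S0: [41/192, 247/1728, 65/432, 71/144]
  S1: [377/1728, 83/576, 85/576, 847/1728]
  S2: [185/864, 31/216, 29/192, 283/576]
  S3: [383/1728, 61/432, 43/288, 281/576]

(P^3)[S3 -> S0] = 383/1728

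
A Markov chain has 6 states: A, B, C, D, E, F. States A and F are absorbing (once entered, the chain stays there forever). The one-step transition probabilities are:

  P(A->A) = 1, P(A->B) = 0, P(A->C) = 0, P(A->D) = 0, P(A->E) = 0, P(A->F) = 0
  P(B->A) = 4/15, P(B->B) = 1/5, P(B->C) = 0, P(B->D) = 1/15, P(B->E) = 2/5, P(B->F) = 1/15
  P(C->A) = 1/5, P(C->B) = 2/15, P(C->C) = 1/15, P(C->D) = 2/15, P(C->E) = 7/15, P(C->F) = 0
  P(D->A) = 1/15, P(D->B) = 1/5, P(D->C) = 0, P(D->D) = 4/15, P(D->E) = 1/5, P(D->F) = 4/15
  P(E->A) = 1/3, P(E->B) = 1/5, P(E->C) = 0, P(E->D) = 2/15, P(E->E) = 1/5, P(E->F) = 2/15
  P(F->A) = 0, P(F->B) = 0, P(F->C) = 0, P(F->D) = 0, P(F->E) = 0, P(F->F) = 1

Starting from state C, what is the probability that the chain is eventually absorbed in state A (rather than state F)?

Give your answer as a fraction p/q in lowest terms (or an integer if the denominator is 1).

Answer: 1377/1918

Derivation:
Let a_i = P(absorbed in A | start in state i).
Boundary conditions: a_A = 1, a_F = 0.
For each transient state i, a_i = sum_j P(i->j) * a_j:
  a_B = 4/15*a_A + 1/5*a_B + 0*a_C + 1/15*a_D + 2/5*a_E + 1/15*a_F
  a_C = 1/5*a_A + 2/15*a_B + 1/15*a_C + 2/15*a_D + 7/15*a_E + 0*a_F
  a_D = 1/15*a_A + 1/5*a_B + 0*a_C + 4/15*a_D + 1/5*a_E + 4/15*a_F
  a_E = 1/3*a_A + 1/5*a_B + 0*a_C + 2/15*a_D + 1/5*a_E + 2/15*a_F

Substituting a_A = 1 and a_F = 0, rearrange to (I - Q) a = r where r[i] = P(i -> A):
  [4/5, 0, -1/15, -2/5] . (a_B, a_C, a_D, a_E) = 4/15
  [-2/15, 14/15, -2/15, -7/15] . (a_B, a_C, a_D, a_E) = 1/5
  [-1/5, 0, 11/15, -1/5] . (a_B, a_C, a_D, a_E) = 1/15
  [-1/5, 0, -2/15, 4/5] . (a_B, a_C, a_D, a_E) = 1/3

Solving yields:
  a_B = 97/137
  a_C = 1377/1918
  a_D = 64/137
  a_E = 92/137

Starting state is C, so the absorption probability is a_C = 1377/1918.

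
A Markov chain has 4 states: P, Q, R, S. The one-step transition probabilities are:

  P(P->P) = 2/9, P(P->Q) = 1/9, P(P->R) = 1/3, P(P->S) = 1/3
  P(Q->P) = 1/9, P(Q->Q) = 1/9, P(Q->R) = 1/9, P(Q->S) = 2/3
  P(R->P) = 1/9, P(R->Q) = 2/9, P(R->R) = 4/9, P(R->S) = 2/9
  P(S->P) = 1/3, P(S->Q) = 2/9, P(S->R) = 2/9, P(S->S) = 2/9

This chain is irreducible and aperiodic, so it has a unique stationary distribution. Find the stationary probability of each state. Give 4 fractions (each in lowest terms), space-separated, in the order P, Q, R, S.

Answer: 73/354 127/708 205/708 115/354

Derivation:
The stationary distribution satisfies pi = pi * P, i.e.:
  pi_P = 2/9*pi_P + 1/9*pi_Q + 1/9*pi_R + 1/3*pi_S
  pi_Q = 1/9*pi_P + 1/9*pi_Q + 2/9*pi_R + 2/9*pi_S
  pi_R = 1/3*pi_P + 1/9*pi_Q + 4/9*pi_R + 2/9*pi_S
  pi_S = 1/3*pi_P + 2/3*pi_Q + 2/9*pi_R + 2/9*pi_S
with normalization: pi_P + pi_Q + pi_R + pi_S = 1.

Using the first 3 balance equations plus normalization, the linear system A*pi = b is:
  [-7/9, 1/9, 1/9, 1/3] . pi = 0
  [1/9, -8/9, 2/9, 2/9] . pi = 0
  [1/3, 1/9, -5/9, 2/9] . pi = 0
  [1, 1, 1, 1] . pi = 1

Solving yields:
  pi_P = 73/354
  pi_Q = 127/708
  pi_R = 205/708
  pi_S = 115/354

Verification (pi * P):
  73/354*2/9 + 127/708*1/9 + 205/708*1/9 + 115/354*1/3 = 73/354 = pi_P  (ok)
  73/354*1/9 + 127/708*1/9 + 205/708*2/9 + 115/354*2/9 = 127/708 = pi_Q  (ok)
  73/354*1/3 + 127/708*1/9 + 205/708*4/9 + 115/354*2/9 = 205/708 = pi_R  (ok)
  73/354*1/3 + 127/708*2/3 + 205/708*2/9 + 115/354*2/9 = 115/354 = pi_S  (ok)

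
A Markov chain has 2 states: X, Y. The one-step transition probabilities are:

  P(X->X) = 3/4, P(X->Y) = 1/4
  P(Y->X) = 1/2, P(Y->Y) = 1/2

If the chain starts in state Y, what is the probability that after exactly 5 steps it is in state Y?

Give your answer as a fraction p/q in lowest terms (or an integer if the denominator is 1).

Computing P^5 by repeated multiplication:
P^1 =
  X: [3/4, 1/4]
  Y: [1/2, 1/2]
P^2 =
  X: [11/16, 5/16]
  Y: [5/8, 3/8]
P^3 =
  X: [43/64, 21/64]
  Y: [21/32, 11/32]
P^4 =
  X: [171/256, 85/256]
  Y: [85/128, 43/128]
P^5 =
  X: [683/1024, 341/1024]
  Y: [341/512, 171/512]

(P^5)[Y -> Y] = 171/512

Answer: 171/512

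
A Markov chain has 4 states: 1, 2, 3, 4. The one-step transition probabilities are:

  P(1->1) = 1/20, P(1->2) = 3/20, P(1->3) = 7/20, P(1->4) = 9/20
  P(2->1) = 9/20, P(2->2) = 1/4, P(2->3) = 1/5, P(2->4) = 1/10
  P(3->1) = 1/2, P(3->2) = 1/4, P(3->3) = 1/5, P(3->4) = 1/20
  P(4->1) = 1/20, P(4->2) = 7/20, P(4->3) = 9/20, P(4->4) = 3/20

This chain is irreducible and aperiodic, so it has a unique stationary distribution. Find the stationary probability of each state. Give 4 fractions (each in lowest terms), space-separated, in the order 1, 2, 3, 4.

The stationary distribution satisfies pi = pi * P, i.e.:
  pi_1 = 1/20*pi_1 + 9/20*pi_2 + 1/2*pi_3 + 1/20*pi_4
  pi_2 = 3/20*pi_1 + 1/4*pi_2 + 1/4*pi_3 + 7/20*pi_4
  pi_3 = 7/20*pi_1 + 1/5*pi_2 + 1/5*pi_3 + 9/20*pi_4
  pi_4 = 9/20*pi_1 + 1/10*pi_2 + 1/20*pi_3 + 3/20*pi_4
with normalization: pi_1 + pi_2 + pi_3 + pi_4 = 1.

Using the first 3 balance equations plus normalization, the linear system A*pi = b is:
  [-19/20, 9/20, 1/2, 1/20] . pi = 0
  [3/20, -3/4, 1/4, 7/20] . pi = 0
  [7/20, 1/5, -4/5, 9/20] . pi = 0
  [1, 1, 1, 1] . pi = 1

Solving yields:
  pi_1 = 3263/11784
  pi_2 = 1423/5892
  pi_3 = 853/2946
  pi_4 = 2263/11784

Verification (pi * P):
  3263/11784*1/20 + 1423/5892*9/20 + 853/2946*1/2 + 2263/11784*1/20 = 3263/11784 = pi_1  (ok)
  3263/11784*3/20 + 1423/5892*1/4 + 853/2946*1/4 + 2263/11784*7/20 = 1423/5892 = pi_2  (ok)
  3263/11784*7/20 + 1423/5892*1/5 + 853/2946*1/5 + 2263/11784*9/20 = 853/2946 = pi_3  (ok)
  3263/11784*9/20 + 1423/5892*1/10 + 853/2946*1/20 + 2263/11784*3/20 = 2263/11784 = pi_4  (ok)

Answer: 3263/11784 1423/5892 853/2946 2263/11784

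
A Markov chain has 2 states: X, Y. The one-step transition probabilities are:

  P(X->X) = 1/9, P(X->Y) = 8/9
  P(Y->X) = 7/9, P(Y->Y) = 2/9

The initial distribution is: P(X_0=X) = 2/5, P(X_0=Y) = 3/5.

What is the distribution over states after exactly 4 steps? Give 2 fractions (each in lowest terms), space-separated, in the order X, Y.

Propagating the distribution step by step (d_{t+1} = d_t * P):
d_0 = (X=2/5, Y=3/5)
  d_1[X] = 2/5*1/9 + 3/5*7/9 = 23/45
  d_1[Y] = 2/5*8/9 + 3/5*2/9 = 22/45
d_1 = (X=23/45, Y=22/45)
  d_2[X] = 23/45*1/9 + 22/45*7/9 = 59/135
  d_2[Y] = 23/45*8/9 + 22/45*2/9 = 76/135
d_2 = (X=59/135, Y=76/135)
  d_3[X] = 59/135*1/9 + 76/135*7/9 = 197/405
  d_3[Y] = 59/135*8/9 + 76/135*2/9 = 208/405
d_3 = (X=197/405, Y=208/405)
  d_4[X] = 197/405*1/9 + 208/405*7/9 = 551/1215
  d_4[Y] = 197/405*8/9 + 208/405*2/9 = 664/1215
d_4 = (X=551/1215, Y=664/1215)

Answer: 551/1215 664/1215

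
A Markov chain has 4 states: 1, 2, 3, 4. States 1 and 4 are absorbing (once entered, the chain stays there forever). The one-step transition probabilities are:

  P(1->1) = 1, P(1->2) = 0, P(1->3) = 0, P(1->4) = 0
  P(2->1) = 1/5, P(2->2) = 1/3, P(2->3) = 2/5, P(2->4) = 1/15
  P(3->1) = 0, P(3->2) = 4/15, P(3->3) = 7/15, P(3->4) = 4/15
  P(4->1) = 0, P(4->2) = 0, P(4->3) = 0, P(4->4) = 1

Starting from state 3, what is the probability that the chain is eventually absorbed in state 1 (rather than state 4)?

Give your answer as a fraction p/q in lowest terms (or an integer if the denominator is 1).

Answer: 3/14

Derivation:
Let a_i = P(absorbed in 1 | start in state i).
Boundary conditions: a_1 = 1, a_4 = 0.
For each transient state i, a_i = sum_j P(i->j) * a_j:
  a_2 = 1/5*a_1 + 1/3*a_2 + 2/5*a_3 + 1/15*a_4
  a_3 = 0*a_1 + 4/15*a_2 + 7/15*a_3 + 4/15*a_4

Substituting a_1 = 1 and a_4 = 0, rearrange to (I - Q) a = r where r[i] = P(i -> 1):
  [2/3, -2/5] . (a_2, a_3) = 1/5
  [-4/15, 8/15] . (a_2, a_3) = 0

Solving yields:
  a_2 = 3/7
  a_3 = 3/14

Starting state is 3, so the absorption probability is a_3 = 3/14.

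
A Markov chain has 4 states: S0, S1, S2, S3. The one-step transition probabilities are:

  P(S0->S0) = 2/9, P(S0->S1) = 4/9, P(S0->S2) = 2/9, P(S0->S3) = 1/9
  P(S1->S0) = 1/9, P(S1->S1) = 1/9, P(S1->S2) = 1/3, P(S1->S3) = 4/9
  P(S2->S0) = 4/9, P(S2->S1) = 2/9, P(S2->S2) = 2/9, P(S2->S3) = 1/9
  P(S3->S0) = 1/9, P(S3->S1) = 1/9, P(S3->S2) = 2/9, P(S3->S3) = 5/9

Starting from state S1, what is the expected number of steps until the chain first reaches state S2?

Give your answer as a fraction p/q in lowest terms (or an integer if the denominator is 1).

Let h_i = expected steps to first reach S2 from state i.
Boundary: h_S2 = 0.
First-step equations for the other states:
  h_S0 = 1 + 2/9*h_S0 + 4/9*h_S1 + 2/9*h_S2 + 1/9*h_S3
  h_S1 = 1 + 1/9*h_S0 + 1/9*h_S1 + 1/3*h_S2 + 4/9*h_S3
  h_S3 = 1 + 1/9*h_S0 + 1/9*h_S1 + 2/9*h_S2 + 5/9*h_S3

Substituting h_S2 = 0 and rearranging gives the linear system (I - Q) h = 1:
  [7/9, -4/9, -1/9] . (h_S0, h_S1, h_S3) = 1
  [-1/9, 8/9, -4/9] . (h_S0, h_S1, h_S3) = 1
  [-1/9, -1/9, 4/9] . (h_S0, h_S1, h_S3) = 1

Solving yields:
  h_S0 = 621/155
  h_S1 = 576/155
  h_S3 = 648/155

Starting state is S1, so the expected hitting time is h_S1 = 576/155.

Answer: 576/155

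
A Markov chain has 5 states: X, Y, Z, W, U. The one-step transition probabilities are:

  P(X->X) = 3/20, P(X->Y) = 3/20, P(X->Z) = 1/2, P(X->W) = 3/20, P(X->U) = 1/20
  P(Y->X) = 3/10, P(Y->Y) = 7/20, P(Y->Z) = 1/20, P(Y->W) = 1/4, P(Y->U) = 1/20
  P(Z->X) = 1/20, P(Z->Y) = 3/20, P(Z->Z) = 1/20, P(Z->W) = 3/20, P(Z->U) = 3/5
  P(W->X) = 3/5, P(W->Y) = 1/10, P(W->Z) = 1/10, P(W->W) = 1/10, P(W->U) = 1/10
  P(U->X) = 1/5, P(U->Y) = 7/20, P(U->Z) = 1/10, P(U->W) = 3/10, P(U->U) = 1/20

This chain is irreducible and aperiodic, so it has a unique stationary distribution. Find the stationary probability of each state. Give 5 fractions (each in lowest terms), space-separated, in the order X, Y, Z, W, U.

The stationary distribution satisfies pi = pi * P, i.e.:
  pi_X = 3/20*pi_X + 3/10*pi_Y + 1/20*pi_Z + 3/5*pi_W + 1/5*pi_U
  pi_Y = 3/20*pi_X + 7/20*pi_Y + 3/20*pi_Z + 1/10*pi_W + 7/20*pi_U
  pi_Z = 1/2*pi_X + 1/20*pi_Y + 1/20*pi_Z + 1/10*pi_W + 1/10*pi_U
  pi_W = 3/20*pi_X + 1/4*pi_Y + 3/20*pi_Z + 1/10*pi_W + 3/10*pi_U
  pi_U = 1/20*pi_X + 1/20*pi_Y + 3/5*pi_Z + 1/10*pi_W + 1/20*pi_U
with normalization: pi_X + pi_Y + pi_Z + pi_W + pi_U = 1.

Using the first 4 balance equations plus normalization, the linear system A*pi = b is:
  [-17/20, 3/10, 1/20, 3/5, 1/5] . pi = 0
  [3/20, -13/20, 3/20, 1/10, 7/20] . pi = 0
  [1/2, 1/20, -19/20, 1/10, 1/10] . pi = 0
  [3/20, 1/4, 3/20, -9/10, 3/10] . pi = 0
  [1, 1, 1, 1, 1] . pi = 1

Solving yields:
  pi_X = 60676/237107
  pi_Y = 51162/237107
  pi_Z = 43260/237107
  pi_W = 44153/237107
  pi_U = 224/1403

Verification (pi * P):
  60676/237107*3/20 + 51162/237107*3/10 + 43260/237107*1/20 + 44153/237107*3/5 + 224/1403*1/5 = 60676/237107 = pi_X  (ok)
  60676/237107*3/20 + 51162/237107*7/20 + 43260/237107*3/20 + 44153/237107*1/10 + 224/1403*7/20 = 51162/237107 = pi_Y  (ok)
  60676/237107*1/2 + 51162/237107*1/20 + 43260/237107*1/20 + 44153/237107*1/10 + 224/1403*1/10 = 43260/237107 = pi_Z  (ok)
  60676/237107*3/20 + 51162/237107*1/4 + 43260/237107*3/20 + 44153/237107*1/10 + 224/1403*3/10 = 44153/237107 = pi_W  (ok)
  60676/237107*1/20 + 51162/237107*1/20 + 43260/237107*3/5 + 44153/237107*1/10 + 224/1403*1/20 = 224/1403 = pi_U  (ok)

Answer: 60676/237107 51162/237107 43260/237107 44153/237107 224/1403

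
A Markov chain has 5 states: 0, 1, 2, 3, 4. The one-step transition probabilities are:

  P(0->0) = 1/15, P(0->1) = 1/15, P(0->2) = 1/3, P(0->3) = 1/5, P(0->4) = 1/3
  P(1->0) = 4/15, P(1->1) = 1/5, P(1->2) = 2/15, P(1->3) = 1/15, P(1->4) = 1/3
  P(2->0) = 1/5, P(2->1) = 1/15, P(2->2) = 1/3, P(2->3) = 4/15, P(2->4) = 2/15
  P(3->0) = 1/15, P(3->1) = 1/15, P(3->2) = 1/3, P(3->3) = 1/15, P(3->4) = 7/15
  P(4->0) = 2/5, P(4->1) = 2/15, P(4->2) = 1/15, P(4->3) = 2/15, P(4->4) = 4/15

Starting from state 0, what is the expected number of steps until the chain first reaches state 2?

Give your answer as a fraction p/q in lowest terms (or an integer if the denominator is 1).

Answer: 53490/12019

Derivation:
Let h_i = expected steps to first reach 2 from state i.
Boundary: h_2 = 0.
First-step equations for the other states:
  h_0 = 1 + 1/15*h_0 + 1/15*h_1 + 1/3*h_2 + 1/5*h_3 + 1/3*h_4
  h_1 = 1 + 4/15*h_0 + 1/5*h_1 + 2/15*h_2 + 1/15*h_3 + 1/3*h_4
  h_3 = 1 + 1/15*h_0 + 1/15*h_1 + 1/3*h_2 + 1/15*h_3 + 7/15*h_4
  h_4 = 1 + 2/5*h_0 + 2/15*h_1 + 1/15*h_2 + 2/15*h_3 + 4/15*h_4

Substituting h_2 = 0 and rearranging gives the linear system (I - Q) h = 1:
  [14/15, -1/15, -1/5, -1/3] . (h_0, h_1, h_3, h_4) = 1
  [-4/15, 4/5, -1/15, -1/3] . (h_0, h_1, h_3, h_4) = 1
  [-1/15, -1/15, 14/15, -7/15] . (h_0, h_1, h_3, h_4) = 1
  [-2/5, -2/15, -2/15, 11/15] . (h_0, h_1, h_3, h_4) = 1

Solving yields:
  h_0 = 53490/12019
  h_1 = 65580/12019
  h_3 = 55140/12019
  h_4 = 9645/1717

Starting state is 0, so the expected hitting time is h_0 = 53490/12019.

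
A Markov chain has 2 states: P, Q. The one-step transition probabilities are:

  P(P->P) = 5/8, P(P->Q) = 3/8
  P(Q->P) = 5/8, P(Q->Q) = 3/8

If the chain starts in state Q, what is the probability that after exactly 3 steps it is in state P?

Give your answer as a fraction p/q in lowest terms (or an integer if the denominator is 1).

Computing P^3 by repeated multiplication:
P^1 =
  P: [5/8, 3/8]
  Q: [5/8, 3/8]
P^2 =
  P: [5/8, 3/8]
  Q: [5/8, 3/8]
P^3 =
  P: [5/8, 3/8]
  Q: [5/8, 3/8]

(P^3)[Q -> P] = 5/8

Answer: 5/8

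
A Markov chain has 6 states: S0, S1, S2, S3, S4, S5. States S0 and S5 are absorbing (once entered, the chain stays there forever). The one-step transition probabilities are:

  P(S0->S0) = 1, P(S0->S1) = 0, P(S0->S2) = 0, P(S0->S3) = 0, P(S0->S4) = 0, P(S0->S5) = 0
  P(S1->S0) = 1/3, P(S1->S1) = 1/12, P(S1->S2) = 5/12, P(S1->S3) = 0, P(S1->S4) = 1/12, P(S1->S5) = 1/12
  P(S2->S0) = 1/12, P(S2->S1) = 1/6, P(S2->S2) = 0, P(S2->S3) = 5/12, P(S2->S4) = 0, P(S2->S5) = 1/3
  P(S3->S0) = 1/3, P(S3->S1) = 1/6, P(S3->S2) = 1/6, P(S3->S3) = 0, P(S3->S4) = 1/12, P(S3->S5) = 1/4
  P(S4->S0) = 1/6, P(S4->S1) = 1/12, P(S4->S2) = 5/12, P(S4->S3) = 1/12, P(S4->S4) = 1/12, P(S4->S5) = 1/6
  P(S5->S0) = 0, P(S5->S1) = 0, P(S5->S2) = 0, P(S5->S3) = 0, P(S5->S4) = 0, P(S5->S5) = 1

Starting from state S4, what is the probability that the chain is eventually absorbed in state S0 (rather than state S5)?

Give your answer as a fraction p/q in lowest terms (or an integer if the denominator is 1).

Answer: 3188/6795

Derivation:
Let a_i = P(absorbed in S0 | start in state i).
Boundary conditions: a_S0 = 1, a_S5 = 0.
For each transient state i, a_i = sum_j P(i->j) * a_j:
  a_S1 = 1/3*a_S0 + 1/12*a_S1 + 5/12*a_S2 + 0*a_S3 + 1/12*a_S4 + 1/12*a_S5
  a_S2 = 1/12*a_S0 + 1/6*a_S1 + 0*a_S2 + 5/12*a_S3 + 0*a_S4 + 1/3*a_S5
  a_S3 = 1/3*a_S0 + 1/6*a_S1 + 1/6*a_S2 + 0*a_S3 + 1/12*a_S4 + 1/4*a_S5
  a_S4 = 1/6*a_S0 + 1/12*a_S1 + 5/12*a_S2 + 1/12*a_S3 + 1/12*a_S4 + 1/6*a_S5

Substituting a_S0 = 1 and a_S5 = 0, rearrange to (I - Q) a = r where r[i] = P(i -> S0):
  [11/12, -5/12, 0, -1/12] . (a_S1, a_S2, a_S3, a_S4) = 1/3
  [-1/6, 1, -5/12, 0] . (a_S1, a_S2, a_S3, a_S4) = 1/12
  [-1/6, -1/6, 1, -1/12] . (a_S1, a_S2, a_S3, a_S4) = 1/3
  [-1/12, -5/12, -1/12, 11/12] . (a_S1, a_S2, a_S3, a_S4) = 1/6

Solving yields:
  a_S1 = 2677/4530
  a_S2 = 5521/13590
  a_S3 = 244/453
  a_S4 = 3188/6795

Starting state is S4, so the absorption probability is a_S4 = 3188/6795.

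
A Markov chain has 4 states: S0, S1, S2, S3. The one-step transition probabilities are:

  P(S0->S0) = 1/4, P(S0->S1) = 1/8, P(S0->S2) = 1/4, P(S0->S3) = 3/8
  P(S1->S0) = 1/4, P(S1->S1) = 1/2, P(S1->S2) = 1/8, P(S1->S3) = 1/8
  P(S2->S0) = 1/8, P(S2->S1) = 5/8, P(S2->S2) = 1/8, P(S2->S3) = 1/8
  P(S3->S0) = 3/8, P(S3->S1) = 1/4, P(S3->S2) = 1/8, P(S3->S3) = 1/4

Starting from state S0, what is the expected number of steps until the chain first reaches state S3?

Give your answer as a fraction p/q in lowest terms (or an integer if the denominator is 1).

Answer: 392/95

Derivation:
Let h_i = expected steps to first reach S3 from state i.
Boundary: h_S3 = 0.
First-step equations for the other states:
  h_S0 = 1 + 1/4*h_S0 + 1/8*h_S1 + 1/4*h_S2 + 3/8*h_S3
  h_S1 = 1 + 1/4*h_S0 + 1/2*h_S1 + 1/8*h_S2 + 1/8*h_S3
  h_S2 = 1 + 1/8*h_S0 + 5/8*h_S1 + 1/8*h_S2 + 1/8*h_S3

Substituting h_S3 = 0 and rearranging gives the linear system (I - Q) h = 1:
  [3/4, -1/8, -1/4] . (h_S0, h_S1, h_S2) = 1
  [-1/4, 1/2, -1/8] . (h_S0, h_S1, h_S2) = 1
  [-1/8, -5/8, 7/8] . (h_S0, h_S1, h_S2) = 1

Solving yields:
  h_S0 = 392/95
  h_S1 = 104/19
  h_S2 = 536/95

Starting state is S0, so the expected hitting time is h_S0 = 392/95.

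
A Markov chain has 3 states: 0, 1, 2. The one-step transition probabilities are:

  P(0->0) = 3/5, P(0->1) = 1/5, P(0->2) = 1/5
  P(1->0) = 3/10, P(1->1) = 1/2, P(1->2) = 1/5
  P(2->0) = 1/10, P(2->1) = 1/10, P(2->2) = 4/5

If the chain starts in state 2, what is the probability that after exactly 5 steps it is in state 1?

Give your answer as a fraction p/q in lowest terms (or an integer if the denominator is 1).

Answer: 20121/100000

Derivation:
Computing P^5 by repeated multiplication:
P^1 =
  0: [3/5, 1/5, 1/5]
  1: [3/10, 1/2, 1/5]
  2: [1/10, 1/10, 4/5]
P^2 =
  0: [11/25, 6/25, 8/25]
  1: [7/20, 33/100, 8/25]
  2: [17/100, 3/20, 17/25]
P^3 =
  0: [46/125, 6/25, 49/125]
  1: [341/1000, 267/1000, 49/125]
  2: [43/200, 177/1000, 76/125]
P^4 =
  0: [83/250, 291/1250, 272/625]
  1: [3239/10000, 2409/10000, 272/625]
  2: [2429/10000, 1923/10000, 353/625]
P^5 =
  0: [3907/12500, 2829/12500, 1441/3125]
  1: [31013/100000, 183/800, 1441/3125]
  2: [25991/100000, 20121/100000, 1684/3125]

(P^5)[2 -> 1] = 20121/100000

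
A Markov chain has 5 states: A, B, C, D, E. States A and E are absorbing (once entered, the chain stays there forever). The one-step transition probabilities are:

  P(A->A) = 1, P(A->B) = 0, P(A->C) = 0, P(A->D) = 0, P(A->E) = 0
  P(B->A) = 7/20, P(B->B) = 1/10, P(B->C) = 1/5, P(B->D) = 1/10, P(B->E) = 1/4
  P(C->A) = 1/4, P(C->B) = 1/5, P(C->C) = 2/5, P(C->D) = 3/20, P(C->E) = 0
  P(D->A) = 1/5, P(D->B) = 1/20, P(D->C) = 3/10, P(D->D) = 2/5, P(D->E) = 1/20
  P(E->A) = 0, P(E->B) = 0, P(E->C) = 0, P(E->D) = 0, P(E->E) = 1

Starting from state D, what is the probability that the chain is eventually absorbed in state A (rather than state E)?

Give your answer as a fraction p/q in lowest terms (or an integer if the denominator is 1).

Answer: 403/498

Derivation:
Let a_i = P(absorbed in A | start in state i).
Boundary conditions: a_A = 1, a_E = 0.
For each transient state i, a_i = sum_j P(i->j) * a_j:
  a_B = 7/20*a_A + 1/10*a_B + 1/5*a_C + 1/10*a_D + 1/4*a_E
  a_C = 1/4*a_A + 1/5*a_B + 2/5*a_C + 3/20*a_D + 0*a_E
  a_D = 1/5*a_A + 1/20*a_B + 3/10*a_C + 2/5*a_D + 1/20*a_E

Substituting a_A = 1 and a_E = 0, rearrange to (I - Q) a = r where r[i] = P(i -> A):
  [9/10, -1/5, -1/10] . (a_B, a_C, a_D) = 7/20
  [-1/5, 3/5, -3/20] . (a_B, a_C, a_D) = 1/4
  [-1/20, -3/10, 3/5] . (a_B, a_C, a_D) = 1/5

Solving yields:
  a_B = 221/332
  a_C = 1675/1992
  a_D = 403/498

Starting state is D, so the absorption probability is a_D = 403/498.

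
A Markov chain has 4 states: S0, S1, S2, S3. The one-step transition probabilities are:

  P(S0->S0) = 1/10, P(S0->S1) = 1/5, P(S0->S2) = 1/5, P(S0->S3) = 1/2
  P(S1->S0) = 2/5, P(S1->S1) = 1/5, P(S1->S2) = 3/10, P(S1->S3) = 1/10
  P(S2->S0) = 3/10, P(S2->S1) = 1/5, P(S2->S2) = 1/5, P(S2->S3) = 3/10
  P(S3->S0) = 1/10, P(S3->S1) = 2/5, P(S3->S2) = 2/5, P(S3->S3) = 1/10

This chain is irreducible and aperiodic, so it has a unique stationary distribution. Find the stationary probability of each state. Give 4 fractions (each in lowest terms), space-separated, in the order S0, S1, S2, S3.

The stationary distribution satisfies pi = pi * P, i.e.:
  pi_S0 = 1/10*pi_S0 + 2/5*pi_S1 + 3/10*pi_S2 + 1/10*pi_S3
  pi_S1 = 1/5*pi_S0 + 1/5*pi_S1 + 1/5*pi_S2 + 2/5*pi_S3
  pi_S2 = 1/5*pi_S0 + 3/10*pi_S1 + 1/5*pi_S2 + 2/5*pi_S3
  pi_S3 = 1/2*pi_S0 + 1/10*pi_S1 + 3/10*pi_S2 + 1/10*pi_S3
with normalization: pi_S0 + pi_S1 + pi_S2 + pi_S3 = 1.

Using the first 3 balance equations plus normalization, the linear system A*pi = b is:
  [-9/10, 2/5, 3/10, 1/10] . pi = 0
  [1/5, -4/5, 1/5, 2/5] . pi = 0
  [1/5, 3/10, -4/5, 2/5] . pi = 0
  [1, 1, 1, 1] . pi = 1

Solving yields:
  pi_S0 = 175/762
  pi_S1 = 95/381
  pi_S2 = 209/762
  pi_S3 = 94/381

Verification (pi * P):
  175/762*1/10 + 95/381*2/5 + 209/762*3/10 + 94/381*1/10 = 175/762 = pi_S0  (ok)
  175/762*1/5 + 95/381*1/5 + 209/762*1/5 + 94/381*2/5 = 95/381 = pi_S1  (ok)
  175/762*1/5 + 95/381*3/10 + 209/762*1/5 + 94/381*2/5 = 209/762 = pi_S2  (ok)
  175/762*1/2 + 95/381*1/10 + 209/762*3/10 + 94/381*1/10 = 94/381 = pi_S3  (ok)

Answer: 175/762 95/381 209/762 94/381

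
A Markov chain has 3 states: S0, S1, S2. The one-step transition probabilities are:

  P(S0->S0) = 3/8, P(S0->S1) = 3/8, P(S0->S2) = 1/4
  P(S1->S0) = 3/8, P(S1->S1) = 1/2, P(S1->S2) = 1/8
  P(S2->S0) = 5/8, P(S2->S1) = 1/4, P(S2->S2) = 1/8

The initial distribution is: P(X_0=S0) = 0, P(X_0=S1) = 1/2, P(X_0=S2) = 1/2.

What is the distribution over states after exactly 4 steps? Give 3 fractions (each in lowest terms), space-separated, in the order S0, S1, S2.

Propagating the distribution step by step (d_{t+1} = d_t * P):
d_0 = (S0=0, S1=1/2, S2=1/2)
  d_1[S0] = 0*3/8 + 1/2*3/8 + 1/2*5/8 = 1/2
  d_1[S1] = 0*3/8 + 1/2*1/2 + 1/2*1/4 = 3/8
  d_1[S2] = 0*1/4 + 1/2*1/8 + 1/2*1/8 = 1/8
d_1 = (S0=1/2, S1=3/8, S2=1/8)
  d_2[S0] = 1/2*3/8 + 3/8*3/8 + 1/8*5/8 = 13/32
  d_2[S1] = 1/2*3/8 + 3/8*1/2 + 1/8*1/4 = 13/32
  d_2[S2] = 1/2*1/4 + 3/8*1/8 + 1/8*1/8 = 3/16
d_2 = (S0=13/32, S1=13/32, S2=3/16)
  d_3[S0] = 13/32*3/8 + 13/32*3/8 + 3/16*5/8 = 27/64
  d_3[S1] = 13/32*3/8 + 13/32*1/2 + 3/16*1/4 = 103/256
  d_3[S2] = 13/32*1/4 + 13/32*1/8 + 3/16*1/8 = 45/256
d_3 = (S0=27/64, S1=103/256, S2=45/256)
  d_4[S0] = 27/64*3/8 + 103/256*3/8 + 45/256*5/8 = 429/1024
  d_4[S1] = 27/64*3/8 + 103/256*1/2 + 45/256*1/4 = 413/1024
  d_4[S2] = 27/64*1/4 + 103/256*1/8 + 45/256*1/8 = 91/512
d_4 = (S0=429/1024, S1=413/1024, S2=91/512)

Answer: 429/1024 413/1024 91/512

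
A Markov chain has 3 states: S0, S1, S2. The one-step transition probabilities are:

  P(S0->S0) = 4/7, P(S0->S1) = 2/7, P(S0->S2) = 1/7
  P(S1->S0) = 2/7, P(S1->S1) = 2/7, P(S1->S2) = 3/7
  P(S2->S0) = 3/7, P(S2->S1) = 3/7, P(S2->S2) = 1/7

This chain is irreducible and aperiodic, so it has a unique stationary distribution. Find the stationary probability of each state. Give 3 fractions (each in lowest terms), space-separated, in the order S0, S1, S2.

The stationary distribution satisfies pi = pi * P, i.e.:
  pi_S0 = 4/7*pi_S0 + 2/7*pi_S1 + 3/7*pi_S2
  pi_S1 = 2/7*pi_S0 + 2/7*pi_S1 + 3/7*pi_S2
  pi_S2 = 1/7*pi_S0 + 3/7*pi_S1 + 1/7*pi_S2
with normalization: pi_S0 + pi_S1 + pi_S2 = 1.

Using the first 2 balance equations plus normalization, the linear system A*pi = b is:
  [-3/7, 2/7, 3/7] . pi = 0
  [2/7, -5/7, 3/7] . pi = 0
  [1, 1, 1] . pi = 1

Solving yields:
  pi_S0 = 21/47
  pi_S1 = 15/47
  pi_S2 = 11/47

Verification (pi * P):
  21/47*4/7 + 15/47*2/7 + 11/47*3/7 = 21/47 = pi_S0  (ok)
  21/47*2/7 + 15/47*2/7 + 11/47*3/7 = 15/47 = pi_S1  (ok)
  21/47*1/7 + 15/47*3/7 + 11/47*1/7 = 11/47 = pi_S2  (ok)

Answer: 21/47 15/47 11/47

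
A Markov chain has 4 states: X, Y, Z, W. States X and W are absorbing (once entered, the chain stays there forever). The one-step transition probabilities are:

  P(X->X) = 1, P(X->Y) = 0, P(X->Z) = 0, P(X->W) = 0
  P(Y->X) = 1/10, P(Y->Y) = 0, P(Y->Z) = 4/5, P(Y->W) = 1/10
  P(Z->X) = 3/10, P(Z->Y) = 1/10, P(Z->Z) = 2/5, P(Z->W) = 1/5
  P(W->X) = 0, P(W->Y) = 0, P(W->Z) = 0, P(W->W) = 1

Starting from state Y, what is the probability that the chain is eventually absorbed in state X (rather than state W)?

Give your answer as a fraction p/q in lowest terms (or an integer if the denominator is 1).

Answer: 15/26

Derivation:
Let a_i = P(absorbed in X | start in state i).
Boundary conditions: a_X = 1, a_W = 0.
For each transient state i, a_i = sum_j P(i->j) * a_j:
  a_Y = 1/10*a_X + 0*a_Y + 4/5*a_Z + 1/10*a_W
  a_Z = 3/10*a_X + 1/10*a_Y + 2/5*a_Z + 1/5*a_W

Substituting a_X = 1 and a_W = 0, rearrange to (I - Q) a = r where r[i] = P(i -> X):
  [1, -4/5] . (a_Y, a_Z) = 1/10
  [-1/10, 3/5] . (a_Y, a_Z) = 3/10

Solving yields:
  a_Y = 15/26
  a_Z = 31/52

Starting state is Y, so the absorption probability is a_Y = 15/26.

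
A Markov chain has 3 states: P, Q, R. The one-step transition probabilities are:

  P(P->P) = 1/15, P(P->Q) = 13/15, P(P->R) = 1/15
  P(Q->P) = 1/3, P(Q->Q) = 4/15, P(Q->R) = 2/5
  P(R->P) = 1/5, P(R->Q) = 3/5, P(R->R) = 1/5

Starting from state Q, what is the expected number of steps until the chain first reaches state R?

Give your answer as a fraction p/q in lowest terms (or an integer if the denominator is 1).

Answer: 285/89

Derivation:
Let h_i = expected steps to first reach R from state i.
Boundary: h_R = 0.
First-step equations for the other states:
  h_P = 1 + 1/15*h_P + 13/15*h_Q + 1/15*h_R
  h_Q = 1 + 1/3*h_P + 4/15*h_Q + 2/5*h_R

Substituting h_R = 0 and rearranging gives the linear system (I - Q) h = 1:
  [14/15, -13/15] . (h_P, h_Q) = 1
  [-1/3, 11/15] . (h_P, h_Q) = 1

Solving yields:
  h_P = 360/89
  h_Q = 285/89

Starting state is Q, so the expected hitting time is h_Q = 285/89.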